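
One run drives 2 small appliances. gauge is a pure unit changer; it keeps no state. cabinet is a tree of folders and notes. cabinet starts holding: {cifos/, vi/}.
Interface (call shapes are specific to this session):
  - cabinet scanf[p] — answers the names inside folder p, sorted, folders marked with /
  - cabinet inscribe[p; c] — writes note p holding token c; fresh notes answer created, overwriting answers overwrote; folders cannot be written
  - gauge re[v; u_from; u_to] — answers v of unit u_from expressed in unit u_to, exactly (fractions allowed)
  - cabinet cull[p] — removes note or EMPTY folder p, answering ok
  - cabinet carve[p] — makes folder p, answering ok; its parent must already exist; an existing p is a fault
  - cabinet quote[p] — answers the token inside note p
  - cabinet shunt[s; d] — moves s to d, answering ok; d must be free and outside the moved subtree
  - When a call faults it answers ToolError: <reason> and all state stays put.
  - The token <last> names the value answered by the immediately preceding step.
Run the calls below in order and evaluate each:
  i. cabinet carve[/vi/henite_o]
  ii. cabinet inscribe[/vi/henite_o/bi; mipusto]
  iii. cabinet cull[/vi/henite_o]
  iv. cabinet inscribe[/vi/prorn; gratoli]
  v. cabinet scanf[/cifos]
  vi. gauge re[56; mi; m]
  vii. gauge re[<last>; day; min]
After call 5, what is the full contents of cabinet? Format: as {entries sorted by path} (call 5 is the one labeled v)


Step: cabinet carve[p=/vi/henite_o]
Result: ok
Step: cabinet inscribe[p=/vi/henite_o/bi; c=mipusto]
Result: created
Step: cabinet cull[p=/vi/henite_o]
Result: ToolError: not empty
Step: cabinet inscribe[p=/vi/prorn; c=gratoli]
Result: created
Step: cabinet scanf[p=/cifos]
Result: []
Step: gauge re[v=56; u_from=mi; u_to=m]
Result: 11265408/125
Step: gauge re[v=<last>; u_from=day; u_to=min]
Result: 3244437504/25

Answer: {cifos/, vi/, vi/henite_o/, vi/henite_o/bi=mipusto, vi/prorn=gratoli}


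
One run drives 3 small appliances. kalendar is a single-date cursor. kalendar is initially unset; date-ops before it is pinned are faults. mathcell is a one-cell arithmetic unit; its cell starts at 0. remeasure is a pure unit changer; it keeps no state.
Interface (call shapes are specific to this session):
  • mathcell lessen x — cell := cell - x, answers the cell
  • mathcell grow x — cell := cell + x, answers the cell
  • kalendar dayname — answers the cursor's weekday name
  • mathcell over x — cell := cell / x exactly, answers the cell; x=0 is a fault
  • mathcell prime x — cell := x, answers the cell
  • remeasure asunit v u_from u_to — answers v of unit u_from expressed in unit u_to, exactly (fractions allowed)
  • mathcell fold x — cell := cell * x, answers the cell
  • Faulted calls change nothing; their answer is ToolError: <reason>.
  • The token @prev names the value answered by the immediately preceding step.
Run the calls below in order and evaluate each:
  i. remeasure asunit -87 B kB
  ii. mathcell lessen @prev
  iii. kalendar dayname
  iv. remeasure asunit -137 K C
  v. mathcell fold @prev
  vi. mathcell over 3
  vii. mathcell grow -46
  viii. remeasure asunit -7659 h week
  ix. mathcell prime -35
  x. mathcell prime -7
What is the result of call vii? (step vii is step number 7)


Invoking remeasure asunit with v=-87, u_from=B, u_to=kB, giving -87/1000.
I run mathcell lessen with x=@prev, yielding 87/1000.
I use kalendar dayname(), and observe ToolError: no date set.
I invoke remeasure asunit with v=-137, u_from=K, u_to=C, and observe -8203/20.
Invoking mathcell fold with x=@prev, — result: -713661/20000.
Using mathcell over with x=3, which returns -237887/20000.
I run mathcell grow with x=-46, → -1157887/20000.
I try remeasure asunit with v=-7659, u_from=h, u_to=week, → -2553/56.
Calling mathcell prime with x=-35, — result: -35.
I use mathcell prime with x=-7, → -7.

Answer: -1157887/20000


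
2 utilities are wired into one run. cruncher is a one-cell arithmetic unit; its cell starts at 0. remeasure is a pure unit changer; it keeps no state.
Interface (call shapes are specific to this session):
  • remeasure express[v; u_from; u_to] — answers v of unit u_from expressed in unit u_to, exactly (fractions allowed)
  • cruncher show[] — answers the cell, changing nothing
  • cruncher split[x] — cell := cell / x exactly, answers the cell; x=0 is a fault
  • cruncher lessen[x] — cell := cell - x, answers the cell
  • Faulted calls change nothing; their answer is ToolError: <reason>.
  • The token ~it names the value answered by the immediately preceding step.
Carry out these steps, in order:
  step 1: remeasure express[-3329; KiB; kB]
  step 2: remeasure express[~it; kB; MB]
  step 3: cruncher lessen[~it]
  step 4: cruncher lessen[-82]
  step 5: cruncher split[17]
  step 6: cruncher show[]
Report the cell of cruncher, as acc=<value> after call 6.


> remeasure express v: -3329 u_from: KiB u_to: kB
[out] -426112/125
> remeasure express v: ~it u_from: kB u_to: MB
[out] -53264/15625
> cruncher lessen x: ~it
[out] 53264/15625
> cruncher lessen x: -82
[out] 1334514/15625
> cruncher split x: 17
[out] 1334514/265625
> cruncher show
[out] 1334514/265625

Answer: acc=1334514/265625


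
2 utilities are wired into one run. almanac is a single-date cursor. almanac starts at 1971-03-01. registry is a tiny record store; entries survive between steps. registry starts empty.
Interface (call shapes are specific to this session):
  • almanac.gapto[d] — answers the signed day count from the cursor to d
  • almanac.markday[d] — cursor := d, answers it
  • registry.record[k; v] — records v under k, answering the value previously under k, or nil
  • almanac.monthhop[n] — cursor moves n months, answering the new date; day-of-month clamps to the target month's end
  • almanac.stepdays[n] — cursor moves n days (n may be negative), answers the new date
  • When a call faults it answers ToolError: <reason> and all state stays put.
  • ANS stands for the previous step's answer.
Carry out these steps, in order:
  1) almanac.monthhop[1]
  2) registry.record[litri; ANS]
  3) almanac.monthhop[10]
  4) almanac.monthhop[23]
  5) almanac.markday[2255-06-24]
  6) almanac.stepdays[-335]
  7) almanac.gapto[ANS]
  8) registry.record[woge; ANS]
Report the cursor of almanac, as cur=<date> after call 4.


Answer: cur=1974-01-01

Derivation:
~$ monthhop 1
[out] 1971-04-01
~$ record litri ANS
[out] nil
~$ monthhop 10
[out] 1972-02-01
~$ monthhop 23
[out] 1974-01-01
~$ markday 2255-06-24
[out] 2255-06-24
~$ stepdays -335
[out] 2254-07-24
~$ gapto ANS
[out] 0
~$ record woge ANS
[out] nil


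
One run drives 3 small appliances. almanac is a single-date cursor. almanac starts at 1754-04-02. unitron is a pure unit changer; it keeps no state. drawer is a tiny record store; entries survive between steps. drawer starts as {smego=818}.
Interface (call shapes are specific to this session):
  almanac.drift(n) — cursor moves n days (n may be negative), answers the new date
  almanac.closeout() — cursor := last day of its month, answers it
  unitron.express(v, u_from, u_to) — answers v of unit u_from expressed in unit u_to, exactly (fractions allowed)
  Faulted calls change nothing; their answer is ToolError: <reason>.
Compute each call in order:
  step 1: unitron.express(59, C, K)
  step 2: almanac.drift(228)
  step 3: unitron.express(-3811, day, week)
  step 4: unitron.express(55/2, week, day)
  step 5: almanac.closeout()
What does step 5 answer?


Step: unitron.express[v='59'; u_from='C'; u_to='K']
Result: 6643/20
Step: almanac.drift[n='228']
Result: 1754-11-16
Step: unitron.express[v='-3811'; u_from='day'; u_to='week']
Result: -3811/7
Step: unitron.express[v='55/2'; u_from='week'; u_to='day']
Result: 385/2
Step: almanac.closeout[]
Result: 1754-11-30

Answer: 1754-11-30


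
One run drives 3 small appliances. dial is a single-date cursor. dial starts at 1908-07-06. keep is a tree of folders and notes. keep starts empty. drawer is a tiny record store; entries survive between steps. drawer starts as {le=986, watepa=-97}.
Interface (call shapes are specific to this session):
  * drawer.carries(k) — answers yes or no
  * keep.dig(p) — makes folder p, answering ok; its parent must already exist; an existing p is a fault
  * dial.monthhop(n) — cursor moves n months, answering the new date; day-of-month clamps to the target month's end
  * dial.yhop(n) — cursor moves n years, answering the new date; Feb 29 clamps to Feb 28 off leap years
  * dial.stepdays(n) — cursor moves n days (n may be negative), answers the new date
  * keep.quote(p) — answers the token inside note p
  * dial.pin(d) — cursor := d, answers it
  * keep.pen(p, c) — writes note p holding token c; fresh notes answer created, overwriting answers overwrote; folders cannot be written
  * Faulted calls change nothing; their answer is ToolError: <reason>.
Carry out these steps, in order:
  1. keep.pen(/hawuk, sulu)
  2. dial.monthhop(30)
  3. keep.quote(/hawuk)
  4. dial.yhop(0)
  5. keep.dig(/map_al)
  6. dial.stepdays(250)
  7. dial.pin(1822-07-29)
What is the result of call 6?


→ keep.pen(p→/hawuk, c→sulu)
← created
→ dial.monthhop(n→30)
← 1911-01-06
→ keep.quote(p→/hawuk)
← sulu
→ dial.yhop(n→0)
← 1911-01-06
→ keep.dig(p→/map_al)
← ok
→ dial.stepdays(n→250)
← 1911-09-13
→ dial.pin(d→1822-07-29)
← 1822-07-29

Answer: 1911-09-13


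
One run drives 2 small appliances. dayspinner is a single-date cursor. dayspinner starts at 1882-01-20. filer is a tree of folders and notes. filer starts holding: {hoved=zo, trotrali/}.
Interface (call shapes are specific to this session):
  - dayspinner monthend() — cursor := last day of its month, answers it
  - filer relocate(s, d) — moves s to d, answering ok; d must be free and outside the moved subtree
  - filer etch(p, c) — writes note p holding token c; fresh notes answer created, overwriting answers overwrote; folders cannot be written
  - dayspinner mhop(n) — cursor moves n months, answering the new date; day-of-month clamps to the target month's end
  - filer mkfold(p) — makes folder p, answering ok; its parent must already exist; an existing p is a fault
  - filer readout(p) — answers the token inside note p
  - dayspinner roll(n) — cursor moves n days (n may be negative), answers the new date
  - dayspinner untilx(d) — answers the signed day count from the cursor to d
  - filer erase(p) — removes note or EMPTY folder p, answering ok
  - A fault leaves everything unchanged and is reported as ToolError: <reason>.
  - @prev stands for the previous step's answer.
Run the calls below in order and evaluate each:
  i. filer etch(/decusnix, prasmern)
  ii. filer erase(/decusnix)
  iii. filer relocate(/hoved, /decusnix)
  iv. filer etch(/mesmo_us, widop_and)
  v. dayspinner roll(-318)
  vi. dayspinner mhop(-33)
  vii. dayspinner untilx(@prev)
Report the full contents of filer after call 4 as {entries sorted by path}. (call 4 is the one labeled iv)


Answer: {decusnix=zo, mesmo_us=widop_and, trotrali/}

Derivation:
CALL filer etch[p=/decusnix; c=prasmern]
RET  created
CALL filer erase[p=/decusnix]
RET  ok
CALL filer relocate[s=/hoved; d=/decusnix]
RET  ok
CALL filer etch[p=/mesmo_us; c=widop_and]
RET  created
CALL dayspinner roll[n=-318]
RET  1881-03-08
CALL dayspinner mhop[n=-33]
RET  1878-06-08
CALL dayspinner untilx[d=@prev]
RET  0


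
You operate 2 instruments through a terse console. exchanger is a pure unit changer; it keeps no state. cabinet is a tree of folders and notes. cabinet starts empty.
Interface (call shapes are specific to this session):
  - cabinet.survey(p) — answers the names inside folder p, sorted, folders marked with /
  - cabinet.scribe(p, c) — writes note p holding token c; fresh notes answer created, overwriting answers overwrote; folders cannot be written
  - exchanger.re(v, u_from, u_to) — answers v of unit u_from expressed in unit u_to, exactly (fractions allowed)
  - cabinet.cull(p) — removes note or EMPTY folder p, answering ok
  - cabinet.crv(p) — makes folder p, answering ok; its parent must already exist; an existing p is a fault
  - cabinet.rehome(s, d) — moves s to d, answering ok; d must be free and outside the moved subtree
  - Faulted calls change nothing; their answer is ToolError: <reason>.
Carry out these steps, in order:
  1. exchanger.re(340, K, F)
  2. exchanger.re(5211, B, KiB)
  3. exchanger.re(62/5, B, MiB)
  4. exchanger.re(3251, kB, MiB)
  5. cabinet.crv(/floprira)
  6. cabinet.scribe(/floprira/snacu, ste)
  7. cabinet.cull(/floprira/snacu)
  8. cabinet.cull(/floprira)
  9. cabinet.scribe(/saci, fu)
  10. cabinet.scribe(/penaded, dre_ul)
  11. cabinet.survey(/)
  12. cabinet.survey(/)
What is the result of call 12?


Answer: [penaded, saci]

Derivation:
Step: re[v: 340; u_from: K; u_to: F]
Result: 15233/100
Step: re[v: 5211; u_from: B; u_to: KiB]
Result: 5211/1024
Step: re[v: 62/5; u_from: B; u_to: MiB]
Result: 31/2621440
Step: re[v: 3251; u_from: kB; u_to: MiB]
Result: 406375/131072
Step: crv[p: /floprira]
Result: ok
Step: scribe[p: /floprira/snacu; c: ste]
Result: created
Step: cull[p: /floprira/snacu]
Result: ok
Step: cull[p: /floprira]
Result: ok
Step: scribe[p: /saci; c: fu]
Result: created
Step: scribe[p: /penaded; c: dre_ul]
Result: created
Step: survey[p: /]
Result: [penaded, saci]
Step: survey[p: /]
Result: [penaded, saci]


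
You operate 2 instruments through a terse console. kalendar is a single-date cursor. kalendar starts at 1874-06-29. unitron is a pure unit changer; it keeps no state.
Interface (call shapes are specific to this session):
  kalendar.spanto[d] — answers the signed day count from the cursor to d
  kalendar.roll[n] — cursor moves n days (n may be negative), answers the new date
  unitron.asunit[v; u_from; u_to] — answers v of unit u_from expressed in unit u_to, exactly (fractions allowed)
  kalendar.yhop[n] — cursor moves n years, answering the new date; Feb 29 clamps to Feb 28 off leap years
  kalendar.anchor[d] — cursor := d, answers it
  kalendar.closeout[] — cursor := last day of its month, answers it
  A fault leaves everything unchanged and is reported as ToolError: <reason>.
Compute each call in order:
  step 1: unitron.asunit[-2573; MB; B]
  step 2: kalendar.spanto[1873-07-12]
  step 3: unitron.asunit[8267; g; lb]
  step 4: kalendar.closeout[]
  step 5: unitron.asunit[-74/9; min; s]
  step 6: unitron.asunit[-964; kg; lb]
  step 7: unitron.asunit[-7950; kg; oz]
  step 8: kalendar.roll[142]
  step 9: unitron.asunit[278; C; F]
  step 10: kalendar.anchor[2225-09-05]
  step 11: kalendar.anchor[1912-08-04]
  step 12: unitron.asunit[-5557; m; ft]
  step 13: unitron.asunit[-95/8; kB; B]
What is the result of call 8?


[in] unitron.asunit v: -2573 u_from: MB u_to: B
[out] -2573000000
[in] kalendar.spanto d: 1873-07-12
[out] -352
[in] unitron.asunit v: 8267 u_from: g u_to: lb
[out] 118100000/6479891
[in] kalendar.closeout
[out] 1874-06-30
[in] unitron.asunit v: -74/9 u_from: min u_to: s
[out] -1480/3
[in] unitron.asunit v: -964 u_from: kg u_to: lb
[out] -96400000000/45359237
[in] unitron.asunit v: -7950 u_from: kg u_to: oz
[out] -12720000000000/45359237
[in] kalendar.roll n: 142
[out] 1874-11-19
[in] unitron.asunit v: 278 u_from: C u_to: F
[out] 2662/5
[in] kalendar.anchor d: 2225-09-05
[out] 2225-09-05
[in] kalendar.anchor d: 1912-08-04
[out] 1912-08-04
[in] unitron.asunit v: -5557 u_from: m u_to: ft
[out] -6946250/381
[in] unitron.asunit v: -95/8 u_from: kB u_to: B
[out] -11875

Answer: 1874-11-19


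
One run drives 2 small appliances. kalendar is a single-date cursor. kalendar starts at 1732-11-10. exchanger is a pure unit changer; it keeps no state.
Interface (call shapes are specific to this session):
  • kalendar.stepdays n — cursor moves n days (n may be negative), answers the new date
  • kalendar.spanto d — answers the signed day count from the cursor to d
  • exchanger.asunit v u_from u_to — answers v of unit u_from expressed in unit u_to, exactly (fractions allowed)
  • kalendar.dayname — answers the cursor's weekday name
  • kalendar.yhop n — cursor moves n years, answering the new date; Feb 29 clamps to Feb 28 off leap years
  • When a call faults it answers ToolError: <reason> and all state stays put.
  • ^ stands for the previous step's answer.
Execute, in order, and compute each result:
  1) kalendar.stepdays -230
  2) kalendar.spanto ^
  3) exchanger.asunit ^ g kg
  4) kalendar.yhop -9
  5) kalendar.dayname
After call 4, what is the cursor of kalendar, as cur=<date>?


Answer: cur=1723-03-25

Derivation:
==> stepdays(-230)
<== 1732-03-25
==> spanto(^)
<== 0
==> asunit(^, g, kg)
<== 0
==> yhop(-9)
<== 1723-03-25
==> dayname()
<== Thursday


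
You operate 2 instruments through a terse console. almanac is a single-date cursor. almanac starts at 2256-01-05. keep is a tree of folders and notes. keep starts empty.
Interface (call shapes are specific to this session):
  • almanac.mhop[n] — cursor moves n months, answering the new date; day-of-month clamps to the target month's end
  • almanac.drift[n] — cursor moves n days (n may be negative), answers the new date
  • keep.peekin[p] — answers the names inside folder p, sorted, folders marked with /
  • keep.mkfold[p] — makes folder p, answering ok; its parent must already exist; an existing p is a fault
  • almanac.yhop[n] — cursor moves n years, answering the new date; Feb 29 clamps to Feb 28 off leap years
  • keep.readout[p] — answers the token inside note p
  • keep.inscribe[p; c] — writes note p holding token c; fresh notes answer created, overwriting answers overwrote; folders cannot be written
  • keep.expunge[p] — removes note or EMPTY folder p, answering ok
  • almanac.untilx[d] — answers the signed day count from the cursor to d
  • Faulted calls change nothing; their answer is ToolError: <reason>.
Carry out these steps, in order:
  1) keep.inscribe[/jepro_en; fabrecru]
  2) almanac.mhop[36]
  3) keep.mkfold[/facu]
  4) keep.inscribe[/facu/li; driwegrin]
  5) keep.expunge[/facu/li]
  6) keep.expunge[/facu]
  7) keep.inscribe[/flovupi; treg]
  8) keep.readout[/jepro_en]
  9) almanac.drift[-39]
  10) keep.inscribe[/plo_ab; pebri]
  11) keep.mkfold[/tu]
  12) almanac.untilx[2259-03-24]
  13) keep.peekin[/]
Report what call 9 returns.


I use keep.inscribe on p='/jepro_en', c='fabrecru', which returns created.
Calling almanac.mhop on n='36', and get 2259-01-05.
Now I run keep.mkfold on p='/facu', → ok.
Next I call keep.inscribe on p='/facu/li', c='driwegrin', and see created.
I invoke keep.expunge on p='/facu/li', — result: ok.
Then keep.expunge on p='/facu', — result: ok.
I use keep.inscribe on p='/flovupi', c='treg', giving created.
I try keep.readout on p='/jepro_en', yielding fabrecru.
Then almanac.drift on n='-39', yielding 2258-11-27.
I run keep.inscribe on p='/plo_ab', c='pebri', → created.
I run keep.mkfold on p='/tu', yielding ok.
I run almanac.untilx on d='2259-03-24', and observe 117.
Now I run keep.peekin on p='/', and observe [flovupi, jepro_en, plo_ab, tu/].

Answer: 2258-11-27


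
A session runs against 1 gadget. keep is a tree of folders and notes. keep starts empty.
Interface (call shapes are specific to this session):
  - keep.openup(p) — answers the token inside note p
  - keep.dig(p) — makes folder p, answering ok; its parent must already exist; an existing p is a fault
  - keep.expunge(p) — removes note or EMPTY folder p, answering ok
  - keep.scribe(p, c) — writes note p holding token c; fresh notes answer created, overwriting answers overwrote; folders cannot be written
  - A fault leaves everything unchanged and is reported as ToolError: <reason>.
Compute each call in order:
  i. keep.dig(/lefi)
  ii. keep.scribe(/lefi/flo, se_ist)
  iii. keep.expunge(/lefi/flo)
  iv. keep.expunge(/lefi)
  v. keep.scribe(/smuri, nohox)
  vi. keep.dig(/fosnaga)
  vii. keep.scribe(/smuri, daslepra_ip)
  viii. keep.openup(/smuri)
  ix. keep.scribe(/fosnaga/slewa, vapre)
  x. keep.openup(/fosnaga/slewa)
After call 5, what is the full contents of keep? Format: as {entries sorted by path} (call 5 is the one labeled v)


Answer: {smuri=nohox}

Derivation:
Step: keep.dig[p=/lefi]
Result: ok
Step: keep.scribe[p=/lefi/flo; c=se_ist]
Result: created
Step: keep.expunge[p=/lefi/flo]
Result: ok
Step: keep.expunge[p=/lefi]
Result: ok
Step: keep.scribe[p=/smuri; c=nohox]
Result: created
Step: keep.dig[p=/fosnaga]
Result: ok
Step: keep.scribe[p=/smuri; c=daslepra_ip]
Result: overwrote
Step: keep.openup[p=/smuri]
Result: daslepra_ip
Step: keep.scribe[p=/fosnaga/slewa; c=vapre]
Result: created
Step: keep.openup[p=/fosnaga/slewa]
Result: vapre


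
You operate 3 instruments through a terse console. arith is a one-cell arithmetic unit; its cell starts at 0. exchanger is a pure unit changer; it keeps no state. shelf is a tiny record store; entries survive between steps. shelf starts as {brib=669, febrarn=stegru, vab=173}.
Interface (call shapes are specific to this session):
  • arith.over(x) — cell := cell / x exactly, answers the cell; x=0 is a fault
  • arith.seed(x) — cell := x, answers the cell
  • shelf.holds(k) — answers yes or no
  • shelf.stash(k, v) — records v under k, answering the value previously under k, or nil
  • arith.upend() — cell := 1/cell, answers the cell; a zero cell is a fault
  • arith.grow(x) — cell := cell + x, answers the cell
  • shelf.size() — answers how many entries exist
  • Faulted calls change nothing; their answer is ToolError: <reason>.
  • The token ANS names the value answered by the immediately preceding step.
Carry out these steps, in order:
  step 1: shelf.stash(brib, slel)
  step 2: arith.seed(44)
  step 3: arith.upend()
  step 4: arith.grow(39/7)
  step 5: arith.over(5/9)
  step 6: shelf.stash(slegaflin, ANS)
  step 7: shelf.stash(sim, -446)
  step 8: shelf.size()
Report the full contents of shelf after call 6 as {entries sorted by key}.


Answer: {brib=slel, febrarn=stegru, slegaflin=15507/1540, vab=173}

Derivation:
Do: stash[brib; slel]
See: 669
Do: seed[44]
See: 44
Do: upend[]
See: 1/44
Do: grow[39/7]
See: 1723/308
Do: over[5/9]
See: 15507/1540
Do: stash[slegaflin; ANS]
See: nil
Do: stash[sim; -446]
See: nil
Do: size[]
See: 5


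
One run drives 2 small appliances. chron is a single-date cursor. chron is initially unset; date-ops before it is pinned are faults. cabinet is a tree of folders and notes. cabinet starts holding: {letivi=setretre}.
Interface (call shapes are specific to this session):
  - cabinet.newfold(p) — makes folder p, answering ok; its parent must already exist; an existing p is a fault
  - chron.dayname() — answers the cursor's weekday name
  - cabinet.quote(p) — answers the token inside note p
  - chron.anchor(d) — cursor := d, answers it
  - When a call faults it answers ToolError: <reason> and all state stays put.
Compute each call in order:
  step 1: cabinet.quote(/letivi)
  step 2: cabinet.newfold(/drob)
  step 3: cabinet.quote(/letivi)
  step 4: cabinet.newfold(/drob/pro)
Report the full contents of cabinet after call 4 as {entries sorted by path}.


Act: quote[/letivi]
Obs: setretre
Act: newfold[/drob]
Obs: ok
Act: quote[/letivi]
Obs: setretre
Act: newfold[/drob/pro]
Obs: ok

Answer: {drob/, drob/pro/, letivi=setretre}


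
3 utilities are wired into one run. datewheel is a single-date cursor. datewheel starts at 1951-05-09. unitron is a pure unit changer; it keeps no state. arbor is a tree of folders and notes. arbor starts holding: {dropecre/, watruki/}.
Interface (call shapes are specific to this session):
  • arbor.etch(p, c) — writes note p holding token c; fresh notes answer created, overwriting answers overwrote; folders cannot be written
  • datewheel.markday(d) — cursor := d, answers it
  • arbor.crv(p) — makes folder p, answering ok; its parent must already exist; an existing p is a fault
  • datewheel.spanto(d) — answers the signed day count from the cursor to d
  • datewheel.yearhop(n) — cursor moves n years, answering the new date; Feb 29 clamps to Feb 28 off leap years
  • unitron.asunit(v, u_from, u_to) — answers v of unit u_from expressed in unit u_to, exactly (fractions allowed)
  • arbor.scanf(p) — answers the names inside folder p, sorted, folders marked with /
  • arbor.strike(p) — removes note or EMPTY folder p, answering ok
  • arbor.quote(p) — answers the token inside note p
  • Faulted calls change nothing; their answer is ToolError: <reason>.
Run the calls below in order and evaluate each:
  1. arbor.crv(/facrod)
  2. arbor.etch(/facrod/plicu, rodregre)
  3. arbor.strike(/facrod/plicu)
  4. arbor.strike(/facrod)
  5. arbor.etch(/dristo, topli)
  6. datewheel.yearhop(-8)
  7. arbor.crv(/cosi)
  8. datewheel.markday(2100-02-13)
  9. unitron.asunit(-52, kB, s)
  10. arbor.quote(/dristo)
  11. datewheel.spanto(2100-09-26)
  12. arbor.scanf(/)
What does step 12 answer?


Answer: [cosi/, dristo, dropecre/, watruki/]

Derivation:
Step: arbor.crv[p→/facrod]
Result: ok
Step: arbor.etch[p→/facrod/plicu; c→rodregre]
Result: created
Step: arbor.strike[p→/facrod/plicu]
Result: ok
Step: arbor.strike[p→/facrod]
Result: ok
Step: arbor.etch[p→/dristo; c→topli]
Result: created
Step: datewheel.yearhop[n→-8]
Result: 1943-05-09
Step: arbor.crv[p→/cosi]
Result: ok
Step: datewheel.markday[d→2100-02-13]
Result: 2100-02-13
Step: unitron.asunit[v→-52; u_from→kB; u_to→s]
Result: ToolError: incompatible units
Step: arbor.quote[p→/dristo]
Result: topli
Step: datewheel.spanto[d→2100-09-26]
Result: 225
Step: arbor.scanf[p→/]
Result: [cosi/, dristo, dropecre/, watruki/]


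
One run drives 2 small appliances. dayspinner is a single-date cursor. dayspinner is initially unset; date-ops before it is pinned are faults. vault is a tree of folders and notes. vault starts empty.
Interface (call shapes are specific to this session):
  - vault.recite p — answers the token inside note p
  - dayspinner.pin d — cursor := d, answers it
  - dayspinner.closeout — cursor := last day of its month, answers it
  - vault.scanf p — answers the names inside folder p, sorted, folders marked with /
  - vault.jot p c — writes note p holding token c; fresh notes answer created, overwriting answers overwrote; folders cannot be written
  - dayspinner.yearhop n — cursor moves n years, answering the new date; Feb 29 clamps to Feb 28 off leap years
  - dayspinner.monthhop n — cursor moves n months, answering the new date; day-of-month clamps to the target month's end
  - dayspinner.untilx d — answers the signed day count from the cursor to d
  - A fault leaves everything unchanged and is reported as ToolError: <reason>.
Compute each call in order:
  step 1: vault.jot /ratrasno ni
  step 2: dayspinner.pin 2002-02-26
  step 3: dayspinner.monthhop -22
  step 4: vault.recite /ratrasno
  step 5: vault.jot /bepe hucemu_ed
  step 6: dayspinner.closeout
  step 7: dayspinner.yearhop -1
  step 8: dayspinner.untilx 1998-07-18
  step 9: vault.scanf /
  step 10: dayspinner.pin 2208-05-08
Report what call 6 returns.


Answer: 2000-04-30

Derivation:
I use jot(/ratrasno, ni), and see created.
I invoke pin(2002-02-26), → 2002-02-26.
Next I call monthhop(-22), giving 2000-04-26.
I invoke recite(/ratrasno), — result: ni.
Next I call jot(/bepe, hucemu_ed), and get created.
Calling closeout(), — result: 2000-04-30.
I run yearhop(-1), → 1999-04-30.
I run untilx(1998-07-18), and get -286.
Invoking scanf(/), and observe [bepe, ratrasno].
Invoking pin(2208-05-08), and observe 2208-05-08.


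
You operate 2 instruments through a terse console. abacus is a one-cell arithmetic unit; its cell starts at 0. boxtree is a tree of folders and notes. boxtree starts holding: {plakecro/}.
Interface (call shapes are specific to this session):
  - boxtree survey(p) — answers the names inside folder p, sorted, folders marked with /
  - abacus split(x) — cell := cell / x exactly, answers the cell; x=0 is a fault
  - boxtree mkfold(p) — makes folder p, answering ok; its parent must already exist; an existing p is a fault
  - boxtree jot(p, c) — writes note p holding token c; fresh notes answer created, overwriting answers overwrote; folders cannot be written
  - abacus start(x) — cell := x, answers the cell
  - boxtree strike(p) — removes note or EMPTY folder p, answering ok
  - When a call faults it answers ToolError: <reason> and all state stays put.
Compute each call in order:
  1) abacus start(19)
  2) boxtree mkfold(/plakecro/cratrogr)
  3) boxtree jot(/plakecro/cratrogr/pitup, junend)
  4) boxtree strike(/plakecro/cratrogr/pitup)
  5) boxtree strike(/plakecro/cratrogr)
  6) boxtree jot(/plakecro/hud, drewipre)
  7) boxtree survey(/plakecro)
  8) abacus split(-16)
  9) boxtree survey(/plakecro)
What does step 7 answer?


Answer: [hud]

Derivation:
==> abacus start(x→19)
<== 19
==> boxtree mkfold(p→/plakecro/cratrogr)
<== ok
==> boxtree jot(p→/plakecro/cratrogr/pitup, c→junend)
<== created
==> boxtree strike(p→/plakecro/cratrogr/pitup)
<== ok
==> boxtree strike(p→/plakecro/cratrogr)
<== ok
==> boxtree jot(p→/plakecro/hud, c→drewipre)
<== created
==> boxtree survey(p→/plakecro)
<== [hud]
==> abacus split(x→-16)
<== -19/16
==> boxtree survey(p→/plakecro)
<== [hud]


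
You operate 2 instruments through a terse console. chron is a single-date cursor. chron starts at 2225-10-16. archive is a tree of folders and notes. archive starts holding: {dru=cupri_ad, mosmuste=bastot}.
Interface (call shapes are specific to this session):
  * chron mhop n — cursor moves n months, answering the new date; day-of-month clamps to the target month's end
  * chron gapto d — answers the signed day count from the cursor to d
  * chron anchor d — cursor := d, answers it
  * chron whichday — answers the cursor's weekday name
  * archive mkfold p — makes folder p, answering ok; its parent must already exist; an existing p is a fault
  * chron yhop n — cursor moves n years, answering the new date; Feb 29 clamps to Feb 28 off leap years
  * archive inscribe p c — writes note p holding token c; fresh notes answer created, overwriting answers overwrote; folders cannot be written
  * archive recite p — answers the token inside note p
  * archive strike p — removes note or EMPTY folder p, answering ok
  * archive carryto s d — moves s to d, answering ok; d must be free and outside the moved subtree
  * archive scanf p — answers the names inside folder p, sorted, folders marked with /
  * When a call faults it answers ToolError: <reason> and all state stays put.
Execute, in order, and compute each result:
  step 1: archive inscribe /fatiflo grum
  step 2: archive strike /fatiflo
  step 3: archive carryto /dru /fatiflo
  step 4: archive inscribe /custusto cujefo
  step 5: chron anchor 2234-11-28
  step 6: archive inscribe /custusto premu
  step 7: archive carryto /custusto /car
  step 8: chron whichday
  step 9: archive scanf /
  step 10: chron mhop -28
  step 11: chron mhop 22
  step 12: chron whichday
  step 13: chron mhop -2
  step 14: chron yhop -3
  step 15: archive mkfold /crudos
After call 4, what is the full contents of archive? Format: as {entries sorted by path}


Answer: {custusto=cujefo, fatiflo=cupri_ad, mosmuste=bastot}

Derivation:
# archive inscribe(p=/fatiflo, c=grum) -> created
# archive strike(p=/fatiflo) -> ok
# archive carryto(s=/dru, d=/fatiflo) -> ok
# archive inscribe(p=/custusto, c=cujefo) -> created
# chron anchor(d=2234-11-28) -> 2234-11-28
# archive inscribe(p=/custusto, c=premu) -> overwrote
# archive carryto(s=/custusto, d=/car) -> ok
# chron whichday() -> Friday
# archive scanf(p=/) -> [car, fatiflo, mosmuste]
# chron mhop(n=-28) -> 2232-07-28
# chron mhop(n=22) -> 2234-05-28
# chron whichday() -> Wednesday
# chron mhop(n=-2) -> 2234-03-28
# chron yhop(n=-3) -> 2231-03-28
# archive mkfold(p=/crudos) -> ok


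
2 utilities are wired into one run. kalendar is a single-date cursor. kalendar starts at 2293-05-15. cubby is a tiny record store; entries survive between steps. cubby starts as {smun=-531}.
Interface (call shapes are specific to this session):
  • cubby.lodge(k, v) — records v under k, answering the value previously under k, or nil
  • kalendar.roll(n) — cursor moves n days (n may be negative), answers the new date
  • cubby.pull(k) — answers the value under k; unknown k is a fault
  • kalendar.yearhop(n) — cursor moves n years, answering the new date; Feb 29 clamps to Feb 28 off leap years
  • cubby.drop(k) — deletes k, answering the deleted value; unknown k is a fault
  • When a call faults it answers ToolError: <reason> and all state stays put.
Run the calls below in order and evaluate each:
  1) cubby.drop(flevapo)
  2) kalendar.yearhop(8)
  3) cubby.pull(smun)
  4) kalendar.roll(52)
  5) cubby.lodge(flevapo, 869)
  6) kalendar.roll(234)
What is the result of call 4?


CALL drop[k→flevapo]
RET  ToolError: no such key flevapo
CALL yearhop[n→8]
RET  2301-05-15
CALL pull[k→smun]
RET  -531
CALL roll[n→52]
RET  2301-07-06
CALL lodge[k→flevapo; v→869]
RET  nil
CALL roll[n→234]
RET  2302-02-25

Answer: 2301-07-06


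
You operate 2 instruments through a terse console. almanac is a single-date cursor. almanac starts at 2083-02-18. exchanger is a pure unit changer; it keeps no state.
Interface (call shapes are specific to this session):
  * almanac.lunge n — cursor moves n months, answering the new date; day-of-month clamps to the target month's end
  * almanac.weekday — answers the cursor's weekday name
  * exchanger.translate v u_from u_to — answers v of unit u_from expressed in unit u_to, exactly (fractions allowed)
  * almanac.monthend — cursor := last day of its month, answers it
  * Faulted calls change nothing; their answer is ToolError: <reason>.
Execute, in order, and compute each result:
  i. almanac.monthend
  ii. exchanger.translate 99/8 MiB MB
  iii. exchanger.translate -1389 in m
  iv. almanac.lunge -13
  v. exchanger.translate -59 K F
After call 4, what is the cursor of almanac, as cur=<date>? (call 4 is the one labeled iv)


Answer: cur=2082-01-28

Derivation:
>>> almanac.monthend
[out] 2083-02-28
>>> exchanger.translate v='99/8' u_from='MiB' u_to='MB'
[out] 202752/15625
>>> exchanger.translate v='-1389' u_from='in' u_to='m'
[out] -176403/5000
>>> almanac.lunge n='-13'
[out] 2082-01-28
>>> exchanger.translate v='-59' u_from='K' u_to='F'
[out] -56587/100


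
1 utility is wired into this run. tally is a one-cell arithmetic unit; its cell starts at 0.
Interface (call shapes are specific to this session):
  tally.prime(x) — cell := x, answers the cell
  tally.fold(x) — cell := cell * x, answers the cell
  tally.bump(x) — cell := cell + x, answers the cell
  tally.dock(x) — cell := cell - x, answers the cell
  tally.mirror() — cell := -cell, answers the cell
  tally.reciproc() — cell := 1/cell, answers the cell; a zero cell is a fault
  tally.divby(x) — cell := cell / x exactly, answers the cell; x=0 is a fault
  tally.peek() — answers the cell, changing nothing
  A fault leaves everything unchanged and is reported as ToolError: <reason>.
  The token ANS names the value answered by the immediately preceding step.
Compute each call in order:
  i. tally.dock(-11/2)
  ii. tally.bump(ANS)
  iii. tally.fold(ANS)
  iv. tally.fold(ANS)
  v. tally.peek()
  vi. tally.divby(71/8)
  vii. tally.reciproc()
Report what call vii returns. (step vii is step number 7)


Answer: 71/117128

Derivation:
Then tally.dock(x→-11/2), giving 11/2.
Calling tally.bump(x→ANS), → 11.
I use tally.fold(x→ANS), and see 121.
Calling tally.fold(x→ANS), yielding 14641.
I try tally.peek(), giving 14641.
Next I call tally.divby(x→71/8), giving 117128/71.
Next I call tally.reciproc(), yielding 71/117128.


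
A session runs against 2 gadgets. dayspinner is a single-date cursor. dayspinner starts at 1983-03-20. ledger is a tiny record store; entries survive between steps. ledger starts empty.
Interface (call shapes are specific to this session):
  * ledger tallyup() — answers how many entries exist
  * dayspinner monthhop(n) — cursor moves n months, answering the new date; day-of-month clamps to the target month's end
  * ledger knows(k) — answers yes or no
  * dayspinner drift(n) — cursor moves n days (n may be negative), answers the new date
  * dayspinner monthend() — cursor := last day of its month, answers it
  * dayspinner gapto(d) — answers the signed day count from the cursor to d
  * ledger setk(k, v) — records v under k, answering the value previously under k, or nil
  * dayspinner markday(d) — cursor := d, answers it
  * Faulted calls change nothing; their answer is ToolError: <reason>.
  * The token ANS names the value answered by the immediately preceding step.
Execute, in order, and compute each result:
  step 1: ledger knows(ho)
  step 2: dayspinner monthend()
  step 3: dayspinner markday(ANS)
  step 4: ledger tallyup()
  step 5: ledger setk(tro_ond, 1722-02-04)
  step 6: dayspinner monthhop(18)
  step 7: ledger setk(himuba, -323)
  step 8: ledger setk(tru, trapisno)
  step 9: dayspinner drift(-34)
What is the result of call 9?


Answer: 1984-08-27

Derivation:
Step: ledger knows[k: ho]
Result: no
Step: dayspinner monthend[]
Result: 1983-03-31
Step: dayspinner markday[d: ANS]
Result: 1983-03-31
Step: ledger tallyup[]
Result: 0
Step: ledger setk[k: tro_ond; v: 1722-02-04]
Result: nil
Step: dayspinner monthhop[n: 18]
Result: 1984-09-30
Step: ledger setk[k: himuba; v: -323]
Result: nil
Step: ledger setk[k: tru; v: trapisno]
Result: nil
Step: dayspinner drift[n: -34]
Result: 1984-08-27


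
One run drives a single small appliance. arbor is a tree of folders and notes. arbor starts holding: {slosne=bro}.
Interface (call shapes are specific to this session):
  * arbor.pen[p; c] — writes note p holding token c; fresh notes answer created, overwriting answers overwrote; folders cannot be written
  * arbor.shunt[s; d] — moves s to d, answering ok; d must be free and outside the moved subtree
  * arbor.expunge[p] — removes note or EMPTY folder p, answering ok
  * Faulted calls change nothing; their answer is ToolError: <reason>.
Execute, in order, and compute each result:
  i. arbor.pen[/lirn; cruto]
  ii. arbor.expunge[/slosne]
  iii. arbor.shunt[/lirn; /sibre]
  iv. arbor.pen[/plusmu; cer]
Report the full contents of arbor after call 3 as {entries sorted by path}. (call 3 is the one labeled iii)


Answer: {sibre=cruto}

Derivation:
Step: arbor.pen[/lirn; cruto]
Result: created
Step: arbor.expunge[/slosne]
Result: ok
Step: arbor.shunt[/lirn; /sibre]
Result: ok
Step: arbor.pen[/plusmu; cer]
Result: created


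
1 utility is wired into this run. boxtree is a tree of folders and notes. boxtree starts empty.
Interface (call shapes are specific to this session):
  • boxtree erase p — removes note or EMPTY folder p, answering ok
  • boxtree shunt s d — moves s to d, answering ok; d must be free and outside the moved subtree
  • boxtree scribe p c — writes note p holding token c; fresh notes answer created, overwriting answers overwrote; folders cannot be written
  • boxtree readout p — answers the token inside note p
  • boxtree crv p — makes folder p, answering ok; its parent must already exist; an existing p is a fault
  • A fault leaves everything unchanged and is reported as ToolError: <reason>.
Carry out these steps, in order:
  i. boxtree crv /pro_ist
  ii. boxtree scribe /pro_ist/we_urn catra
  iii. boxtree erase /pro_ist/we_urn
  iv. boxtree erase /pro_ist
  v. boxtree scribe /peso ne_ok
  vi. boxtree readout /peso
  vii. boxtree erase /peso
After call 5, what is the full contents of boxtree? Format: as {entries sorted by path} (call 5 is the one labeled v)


CALL boxtree crv[p→/pro_ist]
RET  ok
CALL boxtree scribe[p→/pro_ist/we_urn; c→catra]
RET  created
CALL boxtree erase[p→/pro_ist/we_urn]
RET  ok
CALL boxtree erase[p→/pro_ist]
RET  ok
CALL boxtree scribe[p→/peso; c→ne_ok]
RET  created
CALL boxtree readout[p→/peso]
RET  ne_ok
CALL boxtree erase[p→/peso]
RET  ok

Answer: {peso=ne_ok}


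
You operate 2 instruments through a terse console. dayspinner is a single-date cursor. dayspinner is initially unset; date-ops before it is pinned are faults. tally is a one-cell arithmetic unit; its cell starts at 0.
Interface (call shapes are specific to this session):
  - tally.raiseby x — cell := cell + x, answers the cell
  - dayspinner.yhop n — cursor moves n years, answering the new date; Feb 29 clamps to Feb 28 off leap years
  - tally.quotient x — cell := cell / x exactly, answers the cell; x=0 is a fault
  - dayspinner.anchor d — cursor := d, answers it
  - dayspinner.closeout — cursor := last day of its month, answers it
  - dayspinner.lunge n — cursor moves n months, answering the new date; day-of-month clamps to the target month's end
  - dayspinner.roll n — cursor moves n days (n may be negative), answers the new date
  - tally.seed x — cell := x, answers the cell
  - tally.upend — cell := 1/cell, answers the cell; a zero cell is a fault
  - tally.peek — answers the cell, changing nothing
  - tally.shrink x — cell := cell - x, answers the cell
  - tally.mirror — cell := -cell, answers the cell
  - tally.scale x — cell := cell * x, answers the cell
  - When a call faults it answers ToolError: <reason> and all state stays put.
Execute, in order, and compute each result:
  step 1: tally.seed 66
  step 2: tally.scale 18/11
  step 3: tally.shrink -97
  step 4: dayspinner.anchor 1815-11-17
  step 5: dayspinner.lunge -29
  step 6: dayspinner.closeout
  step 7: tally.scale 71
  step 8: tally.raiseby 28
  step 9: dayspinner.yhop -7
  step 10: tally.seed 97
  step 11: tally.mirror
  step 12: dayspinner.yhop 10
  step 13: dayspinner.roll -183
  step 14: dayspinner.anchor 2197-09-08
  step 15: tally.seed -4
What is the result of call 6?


Answer: 1813-06-30

Derivation:
CALL seed[x: 66]
RET  66
CALL scale[x: 18/11]
RET  108
CALL shrink[x: -97]
RET  205
CALL anchor[d: 1815-11-17]
RET  1815-11-17
CALL lunge[n: -29]
RET  1813-06-17
CALL closeout[]
RET  1813-06-30
CALL scale[x: 71]
RET  14555
CALL raiseby[x: 28]
RET  14583
CALL yhop[n: -7]
RET  1806-06-30
CALL seed[x: 97]
RET  97
CALL mirror[]
RET  -97
CALL yhop[n: 10]
RET  1816-06-30
CALL roll[n: -183]
RET  1815-12-30
CALL anchor[d: 2197-09-08]
RET  2197-09-08
CALL seed[x: -4]
RET  -4
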